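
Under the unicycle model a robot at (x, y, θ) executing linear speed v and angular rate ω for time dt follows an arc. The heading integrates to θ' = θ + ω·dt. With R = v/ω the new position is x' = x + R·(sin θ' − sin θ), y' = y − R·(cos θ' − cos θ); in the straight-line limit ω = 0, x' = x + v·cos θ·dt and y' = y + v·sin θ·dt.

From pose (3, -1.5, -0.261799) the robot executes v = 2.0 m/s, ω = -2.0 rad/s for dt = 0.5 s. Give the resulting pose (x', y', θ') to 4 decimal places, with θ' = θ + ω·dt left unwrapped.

(3.6938, -2.1618, -1.2618)

θ' = -0.2618 + -2.0·0.5 = -1.2618
R = v/ω = 2.0/-2.0 = -1.0000
x' = 3 + -1.0000·(sin -1.2618 − sin -0.2618) = 3.6938
y' = -1.5 − -1.0000·(cos -1.2618 − cos -0.2618) = -2.1618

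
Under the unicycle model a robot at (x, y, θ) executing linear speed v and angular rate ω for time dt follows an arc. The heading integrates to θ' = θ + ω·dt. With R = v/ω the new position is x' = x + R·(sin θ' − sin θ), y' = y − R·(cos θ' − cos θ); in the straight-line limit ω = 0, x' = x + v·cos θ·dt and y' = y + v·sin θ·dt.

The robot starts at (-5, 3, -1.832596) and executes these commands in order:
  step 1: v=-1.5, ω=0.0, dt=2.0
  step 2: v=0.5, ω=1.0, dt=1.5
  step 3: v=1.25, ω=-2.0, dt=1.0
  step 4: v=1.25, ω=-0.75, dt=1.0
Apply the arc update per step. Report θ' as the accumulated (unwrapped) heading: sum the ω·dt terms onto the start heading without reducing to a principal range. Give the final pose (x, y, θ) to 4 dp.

step 1: θ'=-1.8326 (straight) → pose (-4.2235, 5.8978, -1.8326)
step 2: θ'=-0.3326 (R=0.5000) → pose (-3.9038, 5.2958, -0.3326)
step 3: θ'=-2.3326 (R=-0.6250) → pose (-3.6556, 4.2736, -2.3326)
step 4: θ'=-3.0826 (R=-1.6667) → pose (-4.7634, 3.7602, -3.0826)

(-4.7634, 3.7602, -3.0826)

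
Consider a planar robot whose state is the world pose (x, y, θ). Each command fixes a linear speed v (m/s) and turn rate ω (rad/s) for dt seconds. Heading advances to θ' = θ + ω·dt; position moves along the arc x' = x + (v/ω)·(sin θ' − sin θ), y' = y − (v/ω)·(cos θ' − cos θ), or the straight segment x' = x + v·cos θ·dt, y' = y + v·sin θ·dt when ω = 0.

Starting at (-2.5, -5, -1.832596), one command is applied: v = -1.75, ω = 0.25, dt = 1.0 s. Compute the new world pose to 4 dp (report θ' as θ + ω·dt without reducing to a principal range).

θ' = -1.8326 + 0.25·1.0 = -1.5826
R = v/ω = -1.75/0.25 = -7.0000
x' = -2.5 + -7.0000·(sin -1.5826 − sin -1.8326) = -2.2620
y' = -5 − -7.0000·(cos -1.5826 − cos -1.8326) = -3.2709

(-2.2620, -3.2709, -1.5826)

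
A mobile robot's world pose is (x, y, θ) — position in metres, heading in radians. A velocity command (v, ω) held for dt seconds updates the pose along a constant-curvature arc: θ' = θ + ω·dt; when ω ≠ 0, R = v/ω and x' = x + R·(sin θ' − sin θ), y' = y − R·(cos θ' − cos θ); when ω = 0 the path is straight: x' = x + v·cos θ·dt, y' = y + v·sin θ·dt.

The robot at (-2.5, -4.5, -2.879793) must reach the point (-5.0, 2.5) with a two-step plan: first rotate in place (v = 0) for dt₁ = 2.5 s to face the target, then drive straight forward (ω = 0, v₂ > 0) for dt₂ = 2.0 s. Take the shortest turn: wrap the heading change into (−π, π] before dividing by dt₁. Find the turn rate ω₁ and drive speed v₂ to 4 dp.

ω₁ = -0.5958, v₂ = 3.7165

heading to target = atan2(2.5−-4.5, -5−-2.5) = 1.9138
Δθ = wrap(1.9138 − -2.8798) = -1.4896; ω₁ = Δθ/dt₁ = -0.5958
distance = √((-5−-2.5)² + (2.5−-4.5)²) = 7.4330; v₂ = distance/dt₂ = 3.7165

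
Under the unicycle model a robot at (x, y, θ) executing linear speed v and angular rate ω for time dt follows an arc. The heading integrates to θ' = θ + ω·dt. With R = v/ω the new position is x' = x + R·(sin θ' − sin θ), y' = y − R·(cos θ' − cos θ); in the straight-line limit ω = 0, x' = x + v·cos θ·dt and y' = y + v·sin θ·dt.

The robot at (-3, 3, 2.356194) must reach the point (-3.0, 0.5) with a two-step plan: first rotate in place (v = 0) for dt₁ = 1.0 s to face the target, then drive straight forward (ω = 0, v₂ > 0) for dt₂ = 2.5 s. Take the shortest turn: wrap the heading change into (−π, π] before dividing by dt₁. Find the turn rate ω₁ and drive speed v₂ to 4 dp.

ω₁ = 2.3562, v₂ = 1.0000

heading to target = atan2(0.5−3, -3−-3) = -1.5708
Δθ = wrap(-1.5708 − 2.3562) = 2.3562; ω₁ = Δθ/dt₁ = 2.3562
distance = √((-3−-3)² + (0.5−3)²) = 2.5000; v₂ = distance/dt₂ = 1.0000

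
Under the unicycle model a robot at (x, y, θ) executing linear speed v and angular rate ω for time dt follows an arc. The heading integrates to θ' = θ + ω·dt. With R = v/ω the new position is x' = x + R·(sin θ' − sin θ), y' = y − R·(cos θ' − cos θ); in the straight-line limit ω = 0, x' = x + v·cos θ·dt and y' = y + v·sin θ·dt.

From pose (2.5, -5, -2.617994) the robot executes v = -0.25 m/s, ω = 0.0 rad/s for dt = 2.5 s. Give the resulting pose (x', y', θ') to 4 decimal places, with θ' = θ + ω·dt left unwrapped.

θ' = -2.6180 + 0.0·2.5 = -2.6180
ω = 0 → straight: x' = 2.5 + -0.25·cos(-2.6180)·2.5 = 3.0413
y' = -5 + -0.25·sin(-2.6180)·2.5 = -4.6875

(3.0413, -4.6875, -2.6180)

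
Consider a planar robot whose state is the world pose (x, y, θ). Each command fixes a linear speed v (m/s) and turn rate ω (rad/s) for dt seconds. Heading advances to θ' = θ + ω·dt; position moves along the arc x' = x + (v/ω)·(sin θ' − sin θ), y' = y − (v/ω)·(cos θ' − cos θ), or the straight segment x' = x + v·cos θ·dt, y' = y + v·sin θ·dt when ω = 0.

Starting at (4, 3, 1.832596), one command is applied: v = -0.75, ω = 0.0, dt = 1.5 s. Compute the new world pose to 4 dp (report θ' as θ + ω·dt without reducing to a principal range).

(4.2912, 1.9133, 1.8326)

θ' = 1.8326 + 0.0·1.5 = 1.8326
ω = 0 → straight: x' = 4 + -0.75·cos(1.8326)·1.5 = 4.2912
y' = 3 + -0.75·sin(1.8326)·1.5 = 1.9133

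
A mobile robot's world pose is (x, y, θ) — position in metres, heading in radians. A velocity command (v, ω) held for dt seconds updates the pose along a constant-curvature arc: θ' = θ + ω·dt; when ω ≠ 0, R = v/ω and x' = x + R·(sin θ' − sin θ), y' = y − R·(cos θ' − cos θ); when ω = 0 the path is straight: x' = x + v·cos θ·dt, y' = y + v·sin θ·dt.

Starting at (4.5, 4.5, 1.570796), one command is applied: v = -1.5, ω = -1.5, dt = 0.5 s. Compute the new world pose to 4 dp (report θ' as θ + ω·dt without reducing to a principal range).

θ' = 1.5708 + -1.5·0.5 = 0.8208
R = v/ω = -1.5/-1.5 = 1.0000
x' = 4.5 + 1.0000·(sin 0.8208 − sin 1.5708) = 4.2317
y' = 4.5 − 1.0000·(cos 0.8208 − cos 1.5708) = 3.8184

(4.2317, 3.8184, 0.8208)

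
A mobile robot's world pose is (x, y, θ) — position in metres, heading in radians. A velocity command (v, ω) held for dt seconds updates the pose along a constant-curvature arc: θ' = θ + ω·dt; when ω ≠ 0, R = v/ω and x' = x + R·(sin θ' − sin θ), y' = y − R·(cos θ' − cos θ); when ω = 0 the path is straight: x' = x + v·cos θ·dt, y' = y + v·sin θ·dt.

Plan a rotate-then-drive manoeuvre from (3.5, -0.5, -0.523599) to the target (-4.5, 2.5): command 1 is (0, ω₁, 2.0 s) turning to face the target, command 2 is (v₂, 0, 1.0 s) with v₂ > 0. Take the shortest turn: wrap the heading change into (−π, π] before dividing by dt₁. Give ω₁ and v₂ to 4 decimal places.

ω₁ = -1.4884, v₂ = 8.5440

heading to target = atan2(2.5−-0.5, -4.5−3.5) = 2.7828
Δθ = wrap(2.7828 − -0.5236) = -2.9768; ω₁ = Δθ/dt₁ = -1.4884
distance = √((-4.5−3.5)² + (2.5−-0.5)²) = 8.5440; v₂ = distance/dt₂ = 8.5440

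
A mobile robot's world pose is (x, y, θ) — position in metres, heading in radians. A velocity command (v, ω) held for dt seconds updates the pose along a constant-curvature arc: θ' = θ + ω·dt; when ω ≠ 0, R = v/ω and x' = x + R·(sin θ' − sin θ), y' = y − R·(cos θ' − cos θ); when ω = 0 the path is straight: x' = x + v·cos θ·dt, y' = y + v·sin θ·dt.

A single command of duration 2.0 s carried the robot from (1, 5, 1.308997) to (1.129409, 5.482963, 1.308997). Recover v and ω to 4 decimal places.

v = 0.2500, ω = 0.0000

Δθ = 1.308997 − 1.308997 = 0.000000
ω = Δθ/dt = 0.000000/2.0 = 0.0000
ω = 0 → v = (Δx·cos θ + Δy·sin θ)/dt = 0.2500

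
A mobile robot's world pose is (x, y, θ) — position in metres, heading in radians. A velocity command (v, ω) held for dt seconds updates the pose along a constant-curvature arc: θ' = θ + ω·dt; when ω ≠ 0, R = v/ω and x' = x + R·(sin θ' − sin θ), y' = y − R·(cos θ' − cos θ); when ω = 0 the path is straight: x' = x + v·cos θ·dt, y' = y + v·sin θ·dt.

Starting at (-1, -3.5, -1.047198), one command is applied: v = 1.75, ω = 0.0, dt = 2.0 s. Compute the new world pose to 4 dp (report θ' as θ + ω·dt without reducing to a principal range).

θ' = -1.0472 + 0.0·2.0 = -1.0472
ω = 0 → straight: x' = -1 + 1.75·cos(-1.0472)·2.0 = 0.7500
y' = -3.5 + 1.75·sin(-1.0472)·2.0 = -6.5311

(0.7500, -6.5311, -1.0472)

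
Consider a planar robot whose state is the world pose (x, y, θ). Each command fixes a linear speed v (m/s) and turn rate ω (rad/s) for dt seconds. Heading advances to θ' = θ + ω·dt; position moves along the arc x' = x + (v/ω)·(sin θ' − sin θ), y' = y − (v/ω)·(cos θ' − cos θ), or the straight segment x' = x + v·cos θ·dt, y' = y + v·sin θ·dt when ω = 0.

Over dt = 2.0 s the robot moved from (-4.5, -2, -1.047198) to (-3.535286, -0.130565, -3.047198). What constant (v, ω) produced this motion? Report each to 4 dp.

Δθ = -3.047198 − -1.047198 = -2.000000
ω = Δθ/dt = -2.000000/2.0 = -1.0000
R = −Δy/(cos θ' − cos θ) = 1.2500
v = R·ω = 1.2500·-1.0000 = -1.2500

v = -1.2500, ω = -1.0000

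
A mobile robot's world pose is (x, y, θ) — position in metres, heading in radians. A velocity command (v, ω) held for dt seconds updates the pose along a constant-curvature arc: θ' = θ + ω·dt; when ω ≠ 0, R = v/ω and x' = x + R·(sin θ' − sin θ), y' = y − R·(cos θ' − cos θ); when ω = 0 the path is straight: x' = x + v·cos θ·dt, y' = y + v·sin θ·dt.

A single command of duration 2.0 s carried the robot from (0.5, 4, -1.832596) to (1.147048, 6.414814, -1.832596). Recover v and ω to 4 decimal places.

Δθ = -1.832596 − -1.832596 = 0.000000
ω = Δθ/dt = 0.000000/2.0 = 0.0000
ω = 0 → v = (Δx·cos θ + Δy·sin θ)/dt = -1.2500

v = -1.2500, ω = 0.0000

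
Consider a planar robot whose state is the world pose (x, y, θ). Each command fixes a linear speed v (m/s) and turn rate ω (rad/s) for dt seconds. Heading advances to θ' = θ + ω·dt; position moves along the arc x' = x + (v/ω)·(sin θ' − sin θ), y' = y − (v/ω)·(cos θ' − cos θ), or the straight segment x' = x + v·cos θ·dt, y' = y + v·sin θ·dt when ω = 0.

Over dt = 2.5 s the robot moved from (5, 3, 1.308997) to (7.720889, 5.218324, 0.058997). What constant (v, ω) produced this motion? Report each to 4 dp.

Δθ = 0.058997 − 1.308997 = -1.250000
ω = Δθ/dt = -1.250000/2.5 = -0.5000
R = Δx/(sin θ' − sin θ) = -3.0000
v = R·ω = -3.0000·-0.5000 = 1.5000

v = 1.5000, ω = -0.5000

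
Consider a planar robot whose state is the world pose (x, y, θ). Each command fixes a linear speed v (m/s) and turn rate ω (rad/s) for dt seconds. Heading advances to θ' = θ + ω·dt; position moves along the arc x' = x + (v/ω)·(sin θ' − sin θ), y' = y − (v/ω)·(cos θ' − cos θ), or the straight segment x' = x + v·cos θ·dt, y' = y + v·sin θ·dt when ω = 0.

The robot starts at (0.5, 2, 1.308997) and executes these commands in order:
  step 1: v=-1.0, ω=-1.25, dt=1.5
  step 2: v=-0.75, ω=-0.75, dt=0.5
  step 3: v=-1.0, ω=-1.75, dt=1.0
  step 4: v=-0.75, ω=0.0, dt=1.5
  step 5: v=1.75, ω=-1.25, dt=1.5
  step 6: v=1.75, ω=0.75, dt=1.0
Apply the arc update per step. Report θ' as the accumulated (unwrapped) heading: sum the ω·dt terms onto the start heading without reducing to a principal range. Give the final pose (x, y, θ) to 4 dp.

step 1: θ'=-0.5660 (R=0.8000) → pose (-0.7018, 1.5318, -0.5660)
step 2: θ'=-0.9410 (R=1.0000) → pose (-0.9736, 1.7869, -0.9410)
step 3: θ'=-2.6910 (R=0.5714) → pose (-0.7607, 2.6378, -2.6910)
step 4: θ'=-2.6910 (straight) → pose (0.2520, 3.1278, -2.6910)
step 5: θ'=-4.5660 (R=-1.4000) → pose (-1.7427, 4.1838, -4.5660)
step 6: θ'=-3.8160 (R=2.3333) → pose (-2.5941, 5.6660, -3.8160)

(-2.5941, 5.6660, -3.8160)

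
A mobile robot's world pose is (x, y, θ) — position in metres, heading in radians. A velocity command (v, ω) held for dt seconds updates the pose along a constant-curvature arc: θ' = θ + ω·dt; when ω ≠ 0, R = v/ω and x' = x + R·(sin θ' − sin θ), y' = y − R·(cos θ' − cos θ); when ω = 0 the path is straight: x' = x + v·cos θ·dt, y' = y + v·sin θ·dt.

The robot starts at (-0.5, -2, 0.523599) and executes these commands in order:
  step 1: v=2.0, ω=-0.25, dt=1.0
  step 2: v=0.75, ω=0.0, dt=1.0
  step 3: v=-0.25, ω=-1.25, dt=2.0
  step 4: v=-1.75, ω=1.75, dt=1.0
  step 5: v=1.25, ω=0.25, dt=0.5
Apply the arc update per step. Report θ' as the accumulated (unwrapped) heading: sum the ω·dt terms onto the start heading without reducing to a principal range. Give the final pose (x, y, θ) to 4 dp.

step 1: θ'=0.2736 (R=-8.0000) → pose (1.3384, -1.2258, 0.2736)
step 2: θ'=0.2736 (straight) → pose (2.0605, -1.0231, 0.2736)
step 3: θ'=-2.2264 (R=0.2000) → pose (1.8479, -0.7086, -2.2264)
step 4: θ'=-0.4764 (R=-1.0000) → pose (1.5138, 0.7897, -0.4764)
step 5: θ'=-0.3514 (R=5.0000) → pose (2.0857, 0.5385, -0.3514)

(2.0857, 0.5385, -0.3514)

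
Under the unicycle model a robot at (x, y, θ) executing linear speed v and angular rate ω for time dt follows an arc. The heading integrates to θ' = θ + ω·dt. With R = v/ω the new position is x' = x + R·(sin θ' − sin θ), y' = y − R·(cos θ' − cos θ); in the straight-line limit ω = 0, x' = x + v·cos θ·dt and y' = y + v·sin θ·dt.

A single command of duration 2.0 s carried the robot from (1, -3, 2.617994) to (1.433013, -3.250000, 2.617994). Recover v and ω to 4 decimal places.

v = -0.2500, ω = 0.0000

Δθ = 2.617994 − 2.617994 = 0.000000
ω = Δθ/dt = 0.000000/2.0 = 0.0000
ω = 0 → v = (Δx·cos θ + Δy·sin θ)/dt = -0.2500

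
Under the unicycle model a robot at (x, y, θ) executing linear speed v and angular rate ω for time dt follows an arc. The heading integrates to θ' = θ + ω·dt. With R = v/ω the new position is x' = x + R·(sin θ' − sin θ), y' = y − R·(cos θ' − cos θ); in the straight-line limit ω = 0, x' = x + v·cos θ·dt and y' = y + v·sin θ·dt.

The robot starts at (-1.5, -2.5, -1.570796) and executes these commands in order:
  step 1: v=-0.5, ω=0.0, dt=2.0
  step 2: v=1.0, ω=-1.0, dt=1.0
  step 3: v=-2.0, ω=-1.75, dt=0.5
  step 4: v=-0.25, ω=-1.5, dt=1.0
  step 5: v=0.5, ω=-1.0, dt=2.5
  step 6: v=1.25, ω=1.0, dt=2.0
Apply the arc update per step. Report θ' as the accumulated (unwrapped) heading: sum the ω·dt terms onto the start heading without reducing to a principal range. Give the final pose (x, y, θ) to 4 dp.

(2.1336, -2.6681, -5.4458)

step 1: θ'=-1.5708 (straight) → pose (-1.5000, -1.5000, -1.5708)
step 2: θ'=-2.5708 (R=-1.0000) → pose (-1.9597, -2.3415, -2.5708)
step 3: θ'=-3.4458 (R=1.1429) → pose (-0.9999, -2.2128, -3.4458)
step 4: θ'=-4.9458 (R=0.1667) → pose (-0.8877, -2.4103, -4.9458)
step 5: θ'=-7.4458 (R=-0.5000) → pose (0.0577, -2.3275, -7.4458)
step 6: θ'=-5.4458 (R=1.2500) → pose (2.1336, -2.6681, -5.4458)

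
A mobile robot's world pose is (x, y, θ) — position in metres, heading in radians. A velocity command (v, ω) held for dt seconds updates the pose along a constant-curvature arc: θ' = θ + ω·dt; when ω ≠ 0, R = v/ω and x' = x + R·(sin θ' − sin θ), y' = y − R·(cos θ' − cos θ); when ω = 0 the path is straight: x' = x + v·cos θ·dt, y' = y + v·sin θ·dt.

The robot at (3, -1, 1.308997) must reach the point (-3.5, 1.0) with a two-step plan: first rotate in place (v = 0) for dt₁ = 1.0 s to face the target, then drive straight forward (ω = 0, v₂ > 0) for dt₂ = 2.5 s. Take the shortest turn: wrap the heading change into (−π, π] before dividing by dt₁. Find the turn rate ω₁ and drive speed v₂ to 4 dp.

heading to target = atan2(1−-1, -3.5−3) = 2.8431
Δθ = wrap(2.8431 − 1.3090) = 1.5341; ω₁ = Δθ/dt₁ = 1.5341
distance = √((-3.5−3)² + (1−-1)²) = 6.8007; v₂ = distance/dt₂ = 2.7203

ω₁ = 1.5341, v₂ = 2.7203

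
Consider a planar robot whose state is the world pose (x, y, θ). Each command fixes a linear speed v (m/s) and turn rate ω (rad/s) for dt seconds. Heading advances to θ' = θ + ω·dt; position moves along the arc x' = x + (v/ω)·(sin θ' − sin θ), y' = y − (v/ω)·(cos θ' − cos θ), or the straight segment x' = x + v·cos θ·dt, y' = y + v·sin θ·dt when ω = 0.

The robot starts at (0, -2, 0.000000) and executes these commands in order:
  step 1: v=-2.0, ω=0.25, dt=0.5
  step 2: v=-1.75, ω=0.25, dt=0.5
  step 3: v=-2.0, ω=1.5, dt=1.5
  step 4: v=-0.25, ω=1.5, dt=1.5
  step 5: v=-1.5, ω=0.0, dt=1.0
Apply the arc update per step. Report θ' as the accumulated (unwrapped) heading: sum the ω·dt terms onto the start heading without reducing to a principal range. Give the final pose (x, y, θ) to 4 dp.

(-2.1147, -2.9468, 4.7500)

step 1: θ'=0.1250 (R=-8.0000) → pose (-0.9974, -2.0624, 0.1250)
step 2: θ'=0.2500 (R=-7.0000) → pose (-1.8565, -2.2254, 0.2500)
step 3: θ'=2.5000 (R=-1.3333) → pose (-2.3246, -4.5855, 2.5000)
step 4: θ'=4.7500 (R=-0.1667) → pose (-2.0583, -4.4457, 4.7500)
step 5: θ'=4.7500 (straight) → pose (-2.1147, -2.9468, 4.7500)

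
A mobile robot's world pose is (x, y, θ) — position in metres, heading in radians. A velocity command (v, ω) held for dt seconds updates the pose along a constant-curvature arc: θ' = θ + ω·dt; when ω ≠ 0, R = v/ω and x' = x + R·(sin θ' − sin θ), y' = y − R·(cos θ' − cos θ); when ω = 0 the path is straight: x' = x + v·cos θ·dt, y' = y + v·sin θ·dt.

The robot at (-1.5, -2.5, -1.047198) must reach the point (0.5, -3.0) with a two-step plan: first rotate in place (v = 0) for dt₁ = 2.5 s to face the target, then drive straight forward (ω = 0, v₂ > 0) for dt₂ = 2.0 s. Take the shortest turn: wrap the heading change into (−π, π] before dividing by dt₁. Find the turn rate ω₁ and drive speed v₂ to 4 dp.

heading to target = atan2(-3−-2.5, 0.5−-1.5) = -0.2450
Δθ = wrap(-0.2450 − -1.0472) = 0.8022; ω₁ = Δθ/dt₁ = 0.3209
distance = √((0.5−-1.5)² + (-3−-2.5)²) = 2.0616; v₂ = distance/dt₂ = 1.0308

ω₁ = 0.3209, v₂ = 1.0308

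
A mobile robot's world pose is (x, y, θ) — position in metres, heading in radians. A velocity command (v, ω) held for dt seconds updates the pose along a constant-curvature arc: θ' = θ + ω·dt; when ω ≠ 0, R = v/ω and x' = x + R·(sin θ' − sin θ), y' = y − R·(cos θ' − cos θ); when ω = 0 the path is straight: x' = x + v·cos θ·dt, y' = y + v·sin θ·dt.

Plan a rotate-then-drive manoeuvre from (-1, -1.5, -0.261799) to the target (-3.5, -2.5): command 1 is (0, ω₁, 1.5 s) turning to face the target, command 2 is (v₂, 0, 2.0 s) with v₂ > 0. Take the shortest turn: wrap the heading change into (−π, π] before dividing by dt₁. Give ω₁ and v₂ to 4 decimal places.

heading to target = atan2(-2.5−-1.5, -3.5−-1) = -2.7611
Δθ = wrap(-2.7611 − -0.2618) = -2.4993; ω₁ = Δθ/dt₁ = -1.6662
distance = √((-3.5−-1)² + (-2.5−-1.5)²) = 2.6926; v₂ = distance/dt₂ = 1.3463

ω₁ = -1.6662, v₂ = 1.3463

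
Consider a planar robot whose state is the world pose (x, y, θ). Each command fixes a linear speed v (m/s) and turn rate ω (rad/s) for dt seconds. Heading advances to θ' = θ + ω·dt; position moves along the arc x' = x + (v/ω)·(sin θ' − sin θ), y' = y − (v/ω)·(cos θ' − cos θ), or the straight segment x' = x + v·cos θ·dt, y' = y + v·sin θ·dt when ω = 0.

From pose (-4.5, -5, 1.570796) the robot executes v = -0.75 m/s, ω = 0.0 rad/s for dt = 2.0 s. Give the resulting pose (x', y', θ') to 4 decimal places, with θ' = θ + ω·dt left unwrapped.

θ' = 1.5708 + 0.0·2.0 = 1.5708
ω = 0 → straight: x' = -4.5 + -0.75·cos(1.5708)·2.0 = -4.5000
y' = -5 + -0.75·sin(1.5708)·2.0 = -6.5000

(-4.5000, -6.5000, 1.5708)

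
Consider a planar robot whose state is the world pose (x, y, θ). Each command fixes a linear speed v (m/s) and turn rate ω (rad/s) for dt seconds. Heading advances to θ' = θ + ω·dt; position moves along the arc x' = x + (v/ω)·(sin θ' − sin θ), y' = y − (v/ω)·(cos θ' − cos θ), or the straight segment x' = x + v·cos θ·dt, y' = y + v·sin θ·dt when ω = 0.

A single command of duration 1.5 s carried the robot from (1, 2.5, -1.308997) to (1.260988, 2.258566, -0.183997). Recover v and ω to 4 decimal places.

Δθ = -0.183997 − -1.308997 = 1.125000
ω = Δθ/dt = 1.125000/1.5 = 0.7500
R = Δx/(sin θ' − sin θ) = 0.3333
v = R·ω = 0.3333·0.7500 = 0.2500

v = 0.2500, ω = 0.7500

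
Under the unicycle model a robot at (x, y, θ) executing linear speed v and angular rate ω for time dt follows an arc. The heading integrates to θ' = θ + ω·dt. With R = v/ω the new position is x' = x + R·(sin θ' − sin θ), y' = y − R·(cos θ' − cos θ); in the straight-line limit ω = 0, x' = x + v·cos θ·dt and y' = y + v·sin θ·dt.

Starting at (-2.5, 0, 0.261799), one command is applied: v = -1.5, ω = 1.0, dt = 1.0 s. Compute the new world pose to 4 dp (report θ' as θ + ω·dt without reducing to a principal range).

θ' = 0.2618 + 1.0·1.0 = 1.2618
R = v/ω = -1.5/1.0 = -1.5000
x' = -2.5 + -1.5000·(sin 1.2618 − sin 0.2618) = -3.5407
y' = 0 − -1.5000·(cos 1.2618 − cos 0.2618) = -0.9927

(-3.5407, -0.9927, 1.2618)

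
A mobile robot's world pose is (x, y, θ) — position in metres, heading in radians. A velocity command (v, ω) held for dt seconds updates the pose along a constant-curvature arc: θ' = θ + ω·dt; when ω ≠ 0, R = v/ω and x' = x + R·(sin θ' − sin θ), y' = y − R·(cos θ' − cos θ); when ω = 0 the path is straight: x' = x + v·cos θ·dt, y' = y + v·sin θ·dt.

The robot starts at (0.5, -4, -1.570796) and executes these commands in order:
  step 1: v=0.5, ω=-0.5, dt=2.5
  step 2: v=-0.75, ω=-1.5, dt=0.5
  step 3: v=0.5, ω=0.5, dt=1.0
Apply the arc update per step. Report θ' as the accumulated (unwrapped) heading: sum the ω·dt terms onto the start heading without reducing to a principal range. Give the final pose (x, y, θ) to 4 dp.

(-0.3058, -4.8806, -3.0708)

step 1: θ'=-2.8208 (R=-1.0000) → pose (-0.1847, -4.9490, -2.8208)
step 2: θ'=-3.5708 (R=0.5000) → pose (0.1811, -4.9688, -3.5708)
step 3: θ'=-3.0708 (R=1.0000) → pose (-0.3058, -4.8806, -3.0708)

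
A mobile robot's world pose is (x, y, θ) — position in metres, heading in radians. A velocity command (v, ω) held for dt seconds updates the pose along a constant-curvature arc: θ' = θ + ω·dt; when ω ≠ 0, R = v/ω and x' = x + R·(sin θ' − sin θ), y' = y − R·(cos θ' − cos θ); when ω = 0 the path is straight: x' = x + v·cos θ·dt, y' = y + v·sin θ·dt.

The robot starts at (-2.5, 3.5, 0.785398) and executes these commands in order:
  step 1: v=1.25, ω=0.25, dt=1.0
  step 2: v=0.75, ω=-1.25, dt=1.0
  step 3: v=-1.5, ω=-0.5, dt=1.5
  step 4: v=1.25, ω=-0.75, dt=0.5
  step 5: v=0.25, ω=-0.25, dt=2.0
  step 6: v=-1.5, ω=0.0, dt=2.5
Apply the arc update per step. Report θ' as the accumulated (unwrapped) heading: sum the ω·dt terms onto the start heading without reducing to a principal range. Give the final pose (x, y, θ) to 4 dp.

(-1.6787, 8.5396, -1.8396)

step 1: θ'=1.0354 (R=5.0000) → pose (-1.7352, 4.4846, 1.0354)
step 2: θ'=-0.2146 (R=-0.6000) → pose (-1.0914, 4.7647, -0.2146)
step 3: θ'=-0.9646 (R=3.0000) → pose (-2.9180, 5.9867, -0.9646)
step 4: θ'=-1.3396 (R=-1.6667) → pose (-2.6654, 5.4190, -1.3396)
step 5: θ'=-1.8396 (R=-1.0000) → pose (-2.6747, 4.9243, -1.8396)
step 6: θ'=-1.8396 (straight) → pose (-1.6787, 8.5396, -1.8396)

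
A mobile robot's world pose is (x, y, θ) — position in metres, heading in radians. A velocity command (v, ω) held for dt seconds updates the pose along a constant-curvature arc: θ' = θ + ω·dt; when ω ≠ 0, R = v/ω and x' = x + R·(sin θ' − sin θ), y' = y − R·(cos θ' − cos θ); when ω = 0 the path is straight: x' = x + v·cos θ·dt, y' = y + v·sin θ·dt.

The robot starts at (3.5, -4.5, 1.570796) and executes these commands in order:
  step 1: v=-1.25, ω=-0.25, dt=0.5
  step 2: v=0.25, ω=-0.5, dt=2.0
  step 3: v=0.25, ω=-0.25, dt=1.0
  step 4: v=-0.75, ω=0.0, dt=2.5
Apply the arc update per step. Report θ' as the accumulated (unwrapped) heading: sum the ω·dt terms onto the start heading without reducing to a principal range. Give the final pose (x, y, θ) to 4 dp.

(2.1390, -5.0207, 0.1958)

step 1: θ'=1.4458 (R=5.0000) → pose (3.4610, -5.1234, 1.4458)
step 2: θ'=0.4458 (R=-0.5000) → pose (3.7415, -4.7346, 0.4458)
step 3: θ'=0.1958 (R=-1.0000) → pose (3.9781, -4.6560, 0.1958)
step 4: θ'=0.1958 (straight) → pose (2.1390, -5.0207, 0.1958)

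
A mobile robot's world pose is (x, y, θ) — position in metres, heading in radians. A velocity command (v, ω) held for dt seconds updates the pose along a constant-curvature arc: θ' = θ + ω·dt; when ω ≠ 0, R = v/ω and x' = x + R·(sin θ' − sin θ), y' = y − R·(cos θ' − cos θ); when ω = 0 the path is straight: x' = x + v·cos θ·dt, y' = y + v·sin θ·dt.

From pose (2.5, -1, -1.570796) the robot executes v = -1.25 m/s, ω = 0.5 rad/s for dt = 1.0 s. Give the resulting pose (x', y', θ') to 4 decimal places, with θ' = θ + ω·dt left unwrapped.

θ' = -1.5708 + 0.5·1.0 = -1.0708
R = v/ω = -1.25/0.5 = -2.5000
x' = 2.5 + -2.5000·(sin -1.0708 − sin -1.5708) = 2.1940
y' = -1 − -2.5000·(cos -1.0708 − cos -1.5708) = 0.1986

(2.1940, 0.1986, -1.0708)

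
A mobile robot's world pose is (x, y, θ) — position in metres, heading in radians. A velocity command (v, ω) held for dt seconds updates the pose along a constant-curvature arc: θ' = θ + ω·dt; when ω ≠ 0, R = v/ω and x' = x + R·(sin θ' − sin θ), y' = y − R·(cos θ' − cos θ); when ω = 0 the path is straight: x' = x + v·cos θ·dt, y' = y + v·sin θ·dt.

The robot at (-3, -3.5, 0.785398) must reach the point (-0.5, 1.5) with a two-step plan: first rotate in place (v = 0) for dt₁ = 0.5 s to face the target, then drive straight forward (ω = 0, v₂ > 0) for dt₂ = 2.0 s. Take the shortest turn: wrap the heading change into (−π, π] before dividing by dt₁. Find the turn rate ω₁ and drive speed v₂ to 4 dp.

ω₁ = 0.6435, v₂ = 2.7951

heading to target = atan2(1.5−-3.5, -0.5−-3) = 1.1071
Δθ = wrap(1.1071 − 0.7854) = 0.3218; ω₁ = Δθ/dt₁ = 0.6435
distance = √((-0.5−-3)² + (1.5−-3.5)²) = 5.5902; v₂ = distance/dt₂ = 2.7951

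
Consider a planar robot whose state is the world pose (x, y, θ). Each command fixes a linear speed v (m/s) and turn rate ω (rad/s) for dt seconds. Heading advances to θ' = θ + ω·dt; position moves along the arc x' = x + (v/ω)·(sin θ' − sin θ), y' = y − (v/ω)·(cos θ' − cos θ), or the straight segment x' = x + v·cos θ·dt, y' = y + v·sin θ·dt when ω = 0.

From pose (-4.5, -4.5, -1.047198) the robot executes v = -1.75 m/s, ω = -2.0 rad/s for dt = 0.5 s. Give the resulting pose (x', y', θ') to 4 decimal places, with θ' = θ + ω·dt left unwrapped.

(-4.5198, -3.6612, -2.0472)

θ' = -1.0472 + -2.0·0.5 = -2.0472
R = v/ω = -1.75/-2.0 = 0.8750
x' = -4.5 + 0.8750·(sin -2.0472 − sin -1.0472) = -4.5198
y' = -4.5 − 0.8750·(cos -2.0472 − cos -1.0472) = -3.6612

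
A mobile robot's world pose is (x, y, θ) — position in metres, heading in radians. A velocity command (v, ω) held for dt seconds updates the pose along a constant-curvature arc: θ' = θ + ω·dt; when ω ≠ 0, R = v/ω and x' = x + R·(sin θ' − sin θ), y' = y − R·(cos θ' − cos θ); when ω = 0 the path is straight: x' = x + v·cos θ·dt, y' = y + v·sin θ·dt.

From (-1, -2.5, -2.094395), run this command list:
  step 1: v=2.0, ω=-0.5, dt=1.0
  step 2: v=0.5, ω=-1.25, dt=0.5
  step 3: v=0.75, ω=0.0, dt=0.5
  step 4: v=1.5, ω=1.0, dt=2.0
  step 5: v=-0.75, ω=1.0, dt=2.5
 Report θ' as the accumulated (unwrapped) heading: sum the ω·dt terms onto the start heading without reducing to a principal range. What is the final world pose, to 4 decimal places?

(-5.9437, -5.9993, 1.2806)

step 1: θ'=-2.5944 (R=-4.0000) → pose (-2.3829, -3.9159, -2.5944)
step 2: θ'=-3.2194 (R=-0.4000) → pose (-2.6221, -3.9731, -3.2194)
step 3: θ'=-3.2194 (straight) → pose (-2.9960, -3.9440, -3.2194)
step 4: θ'=-1.2194 (R=1.5000) → pose (-4.5209, -5.9558, -1.2194)
step 5: θ'=1.2806 (R=-0.7500) → pose (-5.9437, -5.9993, 1.2806)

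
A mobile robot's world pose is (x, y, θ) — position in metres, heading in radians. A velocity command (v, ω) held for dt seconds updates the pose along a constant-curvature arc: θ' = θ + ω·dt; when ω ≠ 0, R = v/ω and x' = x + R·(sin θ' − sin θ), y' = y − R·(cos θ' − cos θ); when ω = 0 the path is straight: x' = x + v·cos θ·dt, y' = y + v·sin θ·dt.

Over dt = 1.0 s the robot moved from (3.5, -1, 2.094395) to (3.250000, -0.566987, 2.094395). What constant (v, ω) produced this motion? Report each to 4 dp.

Δθ = 2.094395 − 2.094395 = 0.000000
ω = Δθ/dt = 0.000000/1.0 = 0.0000
ω = 0 → v = (Δx·cos θ + Δy·sin θ)/dt = 0.5000

v = 0.5000, ω = 0.0000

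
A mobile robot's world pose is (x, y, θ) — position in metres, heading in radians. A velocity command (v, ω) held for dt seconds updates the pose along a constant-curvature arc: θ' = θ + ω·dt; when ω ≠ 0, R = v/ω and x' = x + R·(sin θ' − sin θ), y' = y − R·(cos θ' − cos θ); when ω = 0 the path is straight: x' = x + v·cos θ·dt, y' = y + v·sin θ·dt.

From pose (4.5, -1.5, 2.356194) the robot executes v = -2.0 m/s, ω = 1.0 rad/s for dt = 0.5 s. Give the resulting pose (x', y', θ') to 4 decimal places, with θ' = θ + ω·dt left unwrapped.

(5.3511, -2.0049, 2.8562)

θ' = 2.3562 + 1.0·0.5 = 2.8562
R = v/ω = -2.0/1.0 = -2.0000
x' = 4.5 + -2.0000·(sin 2.8562 − sin 2.3562) = 5.3511
y' = -1.5 − -2.0000·(cos 2.8562 − cos 2.3562) = -2.0049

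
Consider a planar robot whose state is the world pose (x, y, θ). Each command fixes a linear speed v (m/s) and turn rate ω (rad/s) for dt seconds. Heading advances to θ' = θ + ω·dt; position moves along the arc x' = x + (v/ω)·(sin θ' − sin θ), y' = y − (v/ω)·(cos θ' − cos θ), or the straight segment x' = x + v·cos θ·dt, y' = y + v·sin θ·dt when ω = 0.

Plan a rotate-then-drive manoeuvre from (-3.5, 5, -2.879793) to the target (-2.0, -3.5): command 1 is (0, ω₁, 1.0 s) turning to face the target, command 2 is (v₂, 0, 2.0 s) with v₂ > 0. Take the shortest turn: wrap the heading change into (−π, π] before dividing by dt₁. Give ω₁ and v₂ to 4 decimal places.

ω₁ = 1.4837, v₂ = 4.3157

heading to target = atan2(-3.5−5, -2−-3.5) = -1.3961
Δθ = wrap(-1.3961 − -2.8798) = 1.4837; ω₁ = Δθ/dt₁ = 1.4837
distance = √((-2−-3.5)² + (-3.5−5)²) = 8.6313; v₂ = distance/dt₂ = 4.3157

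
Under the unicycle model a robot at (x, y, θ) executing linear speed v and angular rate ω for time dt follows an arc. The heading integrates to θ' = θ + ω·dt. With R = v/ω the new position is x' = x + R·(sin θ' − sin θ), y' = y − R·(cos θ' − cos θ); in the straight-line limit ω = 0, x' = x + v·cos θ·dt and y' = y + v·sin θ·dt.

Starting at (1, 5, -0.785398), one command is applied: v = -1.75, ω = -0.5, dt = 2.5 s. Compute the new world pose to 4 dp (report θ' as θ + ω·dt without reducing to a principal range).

θ' = -0.7854 + -0.5·2.5 = -2.0354
R = v/ω = -1.75/-0.5 = 3.5000
x' = 1 + 3.5000·(sin -2.0354 − sin -0.7854) = 0.3459
y' = 5 − 3.5000·(cos -2.0354 − cos -0.7854) = 9.0431

(0.3459, 9.0431, -2.0354)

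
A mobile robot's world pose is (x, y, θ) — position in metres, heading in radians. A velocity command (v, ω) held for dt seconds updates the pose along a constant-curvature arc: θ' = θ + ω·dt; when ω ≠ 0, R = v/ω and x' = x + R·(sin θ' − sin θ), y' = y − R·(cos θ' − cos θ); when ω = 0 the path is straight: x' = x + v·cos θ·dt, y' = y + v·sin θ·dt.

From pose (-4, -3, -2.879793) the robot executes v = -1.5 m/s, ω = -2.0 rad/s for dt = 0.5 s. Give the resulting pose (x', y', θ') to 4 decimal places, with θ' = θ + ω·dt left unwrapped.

θ' = -2.8798 + -2.0·0.5 = -3.8798
R = v/ω = -1.5/-2.0 = 0.7500
x' = -4 + 0.7500·(sin -3.8798 − sin -2.8798) = -3.3012
y' = -3 − 0.7500·(cos -3.8798 − cos -2.8798) = -3.1697

(-3.3012, -3.1697, -3.8798)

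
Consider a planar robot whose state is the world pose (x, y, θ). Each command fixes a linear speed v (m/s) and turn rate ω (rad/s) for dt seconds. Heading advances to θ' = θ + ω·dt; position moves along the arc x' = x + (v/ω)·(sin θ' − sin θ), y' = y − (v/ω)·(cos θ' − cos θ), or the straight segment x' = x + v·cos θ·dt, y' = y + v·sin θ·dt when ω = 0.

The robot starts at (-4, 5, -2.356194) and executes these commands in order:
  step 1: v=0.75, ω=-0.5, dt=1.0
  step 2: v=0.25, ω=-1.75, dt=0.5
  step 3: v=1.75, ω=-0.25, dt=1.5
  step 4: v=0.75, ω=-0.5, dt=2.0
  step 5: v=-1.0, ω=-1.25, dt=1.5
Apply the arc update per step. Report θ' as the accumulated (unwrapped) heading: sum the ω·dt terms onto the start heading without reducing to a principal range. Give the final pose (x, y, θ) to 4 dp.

step 1: θ'=-2.8562 (R=-1.5000) → pose (-4.6384, 4.6213, -2.8562)
step 2: θ'=-3.7312 (R=-0.1429) → pose (-4.7580, 4.6397, -3.7312)
step 3: θ'=-4.1062 (R=-7.0000) → pose (-6.6185, 6.4696, -4.1062)
step 4: θ'=-5.1062 (R=-1.5000) → pose (-6.7710, 7.8998, -5.1062)
step 5: θ'=-6.9812 (R=0.8000) → pose (-8.0239, 7.5938, -6.9812)

(-8.0239, 7.5938, -6.9812)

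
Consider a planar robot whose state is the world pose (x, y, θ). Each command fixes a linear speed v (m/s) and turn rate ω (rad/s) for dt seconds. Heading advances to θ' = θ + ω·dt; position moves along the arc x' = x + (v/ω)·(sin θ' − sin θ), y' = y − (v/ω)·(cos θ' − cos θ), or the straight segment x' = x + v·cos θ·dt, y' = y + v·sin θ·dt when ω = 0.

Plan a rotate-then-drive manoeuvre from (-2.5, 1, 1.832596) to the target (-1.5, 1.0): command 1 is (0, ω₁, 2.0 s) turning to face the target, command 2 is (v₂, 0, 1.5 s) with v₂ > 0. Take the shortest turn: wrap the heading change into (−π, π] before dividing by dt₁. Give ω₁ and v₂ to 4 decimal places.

heading to target = atan2(1−1, -1.5−-2.5) = 0.0000
Δθ = wrap(0.0000 − 1.8326) = -1.8326; ω₁ = Δθ/dt₁ = -0.9163
distance = √((-1.5−-2.5)² + (1−1)²) = 1.0000; v₂ = distance/dt₂ = 0.6667

ω₁ = -0.9163, v₂ = 0.6667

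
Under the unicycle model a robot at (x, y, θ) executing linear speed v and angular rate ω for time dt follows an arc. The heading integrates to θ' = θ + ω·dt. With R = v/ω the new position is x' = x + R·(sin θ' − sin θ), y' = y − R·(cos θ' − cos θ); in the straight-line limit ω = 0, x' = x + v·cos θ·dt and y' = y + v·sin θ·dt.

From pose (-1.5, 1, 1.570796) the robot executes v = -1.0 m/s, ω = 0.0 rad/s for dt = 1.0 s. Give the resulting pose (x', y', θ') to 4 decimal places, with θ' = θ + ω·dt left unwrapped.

θ' = 1.5708 + 0.0·1.0 = 1.5708
ω = 0 → straight: x' = -1.5 + -1.0·cos(1.5708)·1.0 = -1.5000
y' = 1 + -1.0·sin(1.5708)·1.0 = 0.0000

(-1.5000, 0.0000, 1.5708)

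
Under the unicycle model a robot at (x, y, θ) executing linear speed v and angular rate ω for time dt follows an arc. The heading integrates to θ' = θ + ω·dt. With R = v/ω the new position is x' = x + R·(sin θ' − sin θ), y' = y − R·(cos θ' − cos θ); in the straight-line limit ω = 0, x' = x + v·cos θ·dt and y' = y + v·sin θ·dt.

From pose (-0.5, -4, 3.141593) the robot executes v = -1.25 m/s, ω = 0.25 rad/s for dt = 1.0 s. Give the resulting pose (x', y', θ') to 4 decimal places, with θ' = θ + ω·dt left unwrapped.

θ' = 3.1416 + 0.25·1.0 = 3.3916
R = v/ω = -1.25/0.25 = -5.0000
x' = -0.5 + -5.0000·(sin 3.3916 − sin 3.1416) = 0.7370
y' = -4 − -5.0000·(cos 3.3916 − cos 3.1416) = -3.8446

(0.7370, -3.8446, 3.3916)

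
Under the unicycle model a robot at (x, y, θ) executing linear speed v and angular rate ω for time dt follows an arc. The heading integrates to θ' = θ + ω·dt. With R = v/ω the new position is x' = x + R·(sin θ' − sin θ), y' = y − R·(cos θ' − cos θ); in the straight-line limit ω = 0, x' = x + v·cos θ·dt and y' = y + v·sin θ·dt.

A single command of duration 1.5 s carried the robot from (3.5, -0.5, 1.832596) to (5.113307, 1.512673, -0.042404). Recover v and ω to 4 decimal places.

Δθ = -0.042404 − 1.832596 = -1.875000
ω = Δθ/dt = -1.875000/1.5 = -1.2500
R = −Δy/(cos θ' − cos θ) = -1.6000
v = R·ω = -1.6000·-1.2500 = 2.0000

v = 2.0000, ω = -1.2500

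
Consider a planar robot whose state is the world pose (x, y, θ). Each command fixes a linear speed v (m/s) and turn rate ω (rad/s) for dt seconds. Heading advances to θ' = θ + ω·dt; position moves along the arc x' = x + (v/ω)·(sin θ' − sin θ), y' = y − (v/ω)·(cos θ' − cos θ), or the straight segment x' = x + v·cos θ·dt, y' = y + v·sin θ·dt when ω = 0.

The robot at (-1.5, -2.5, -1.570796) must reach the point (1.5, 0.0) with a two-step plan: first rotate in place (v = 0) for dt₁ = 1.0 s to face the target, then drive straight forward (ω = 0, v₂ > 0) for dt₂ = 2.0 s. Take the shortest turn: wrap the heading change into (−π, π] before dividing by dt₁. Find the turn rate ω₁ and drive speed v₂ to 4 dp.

heading to target = atan2(0−-2.5, 1.5−-1.5) = 0.6947
Δθ = wrap(0.6947 − -1.5708) = 2.2655; ω₁ = Δθ/dt₁ = 2.2655
distance = √((1.5−-1.5)² + (0−-2.5)²) = 3.9051; v₂ = distance/dt₂ = 1.9526

ω₁ = 2.2655, v₂ = 1.9526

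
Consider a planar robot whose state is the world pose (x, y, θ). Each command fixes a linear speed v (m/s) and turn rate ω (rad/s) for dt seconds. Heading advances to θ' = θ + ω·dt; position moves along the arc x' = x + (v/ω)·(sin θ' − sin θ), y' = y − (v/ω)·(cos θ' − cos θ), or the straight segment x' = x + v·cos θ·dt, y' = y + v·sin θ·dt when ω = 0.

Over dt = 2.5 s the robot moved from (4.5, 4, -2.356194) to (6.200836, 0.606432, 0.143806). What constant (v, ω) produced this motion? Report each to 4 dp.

Δθ = 0.143806 − -2.356194 = 2.500000
ω = Δθ/dt = 2.500000/2.5 = 1.0000
R = −Δy/(cos θ' − cos θ) = 2.0000
v = R·ω = 2.0000·1.0000 = 2.0000

v = 2.0000, ω = 1.0000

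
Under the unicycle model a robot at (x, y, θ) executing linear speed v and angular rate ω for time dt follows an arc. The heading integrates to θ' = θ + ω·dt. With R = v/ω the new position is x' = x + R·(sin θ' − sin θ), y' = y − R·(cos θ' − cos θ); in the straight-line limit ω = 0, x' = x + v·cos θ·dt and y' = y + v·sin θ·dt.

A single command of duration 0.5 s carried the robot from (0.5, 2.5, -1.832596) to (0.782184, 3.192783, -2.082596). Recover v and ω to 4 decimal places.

Δθ = -2.082596 − -1.832596 = -0.250000
ω = Δθ/dt = -0.250000/0.5 = -0.5000
R = −Δy/(cos θ' − cos θ) = 3.0000
v = R·ω = 3.0000·-0.5000 = -1.5000

v = -1.5000, ω = -0.5000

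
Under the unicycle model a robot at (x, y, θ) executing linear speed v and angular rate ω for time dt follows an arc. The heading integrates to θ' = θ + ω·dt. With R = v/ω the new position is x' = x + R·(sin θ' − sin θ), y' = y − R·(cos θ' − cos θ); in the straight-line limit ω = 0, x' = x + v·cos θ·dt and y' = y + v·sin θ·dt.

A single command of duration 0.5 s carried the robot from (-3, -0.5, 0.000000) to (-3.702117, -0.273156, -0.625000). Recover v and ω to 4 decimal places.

v = -1.5000, ω = -1.2500

Δθ = -0.625000 − 0.000000 = -0.625000
ω = Δθ/dt = -0.625000/0.5 = -1.2500
R = Δx/(sin θ' − sin θ) = 1.2000
v = R·ω = 1.2000·-1.2500 = -1.5000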